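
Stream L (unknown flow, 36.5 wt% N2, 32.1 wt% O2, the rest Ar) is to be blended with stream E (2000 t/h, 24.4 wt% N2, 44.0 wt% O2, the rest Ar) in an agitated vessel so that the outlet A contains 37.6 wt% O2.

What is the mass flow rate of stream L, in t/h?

Let L be the unknown flow. Total out = 2000 + L.
O2 balance: 880 + 0.321·L = 0.376·(2000 + L)
(0.321 − 0.376)·L = 0.376×2000 − 880 = -128
L = -128 / -0.055 = 2327.3 t/h

2327 t/h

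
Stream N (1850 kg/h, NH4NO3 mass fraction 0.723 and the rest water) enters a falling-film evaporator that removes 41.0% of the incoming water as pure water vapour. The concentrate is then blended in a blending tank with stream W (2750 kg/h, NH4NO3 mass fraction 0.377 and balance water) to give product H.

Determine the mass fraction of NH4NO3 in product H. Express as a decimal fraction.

Vapour removed = 0.410×0.277×1850 = 210.1 kg/h; concentrate = 1639.9 kg/h.
NH4NO3 reaching the mixer = 1337.5 (from concentrate) + 2750×0.377 = 2374.3 kg/h.
Product flow = 1639.9 + 2750 = 4389.9 kg/h; NH4NO3 fraction = 0.541.

0.541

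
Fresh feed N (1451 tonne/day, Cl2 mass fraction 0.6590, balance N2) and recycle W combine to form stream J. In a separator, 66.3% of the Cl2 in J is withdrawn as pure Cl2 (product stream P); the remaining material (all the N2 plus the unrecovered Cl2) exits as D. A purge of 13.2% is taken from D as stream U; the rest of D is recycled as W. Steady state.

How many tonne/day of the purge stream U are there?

554.9 tonne/day

N2 enters only via N and leaves only via the purge: 1451×0.341 = 0.132×(N2 in D), and the separator passes all N2, so N2 in J = N2 in D = 3748.4 tonne/day.
Cl2 in J: m_A = 1451×0.659 + (1−0.132)·(1−0.663)·m_A, so m_A = 956.21/0.7075 = 1351.6 tonne/day.
D = (1−0.663)×1351.6 + 3748.4 = 4203.9 tonne/day.
Purge U = 0.132×4203.9 = 554.91 tonne/day.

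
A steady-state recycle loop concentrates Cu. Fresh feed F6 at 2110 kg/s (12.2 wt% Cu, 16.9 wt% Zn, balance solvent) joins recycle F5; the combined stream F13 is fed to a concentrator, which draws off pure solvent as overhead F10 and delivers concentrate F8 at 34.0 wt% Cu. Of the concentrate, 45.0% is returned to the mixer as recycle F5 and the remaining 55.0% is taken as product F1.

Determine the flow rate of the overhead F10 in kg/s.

1353 kg/s

Overall Cu balance (none leaves overhead): Cu in fresh feed = Cu in product, i.e. 2110×0.122 = (1−0.450)·F8·0.340.
F8 = 257.42/(0.340×0.550) = 1376.6 kg/s.
Recycle F5 = 0.450×1376.6 = 619.46 kg/s.
Combined feed F13 = 2110 + 619.46 = 2729.5 kg/s.
Overhead F10 = F13 − F8 = 2729.5 − 1376.6 = 1352.9 kg/s.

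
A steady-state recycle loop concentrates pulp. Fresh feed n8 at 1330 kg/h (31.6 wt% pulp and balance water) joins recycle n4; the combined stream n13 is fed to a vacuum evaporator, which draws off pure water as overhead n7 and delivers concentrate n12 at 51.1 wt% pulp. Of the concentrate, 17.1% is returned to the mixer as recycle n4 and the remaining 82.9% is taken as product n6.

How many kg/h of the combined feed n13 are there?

Overall pulp balance (none leaves overhead): pulp in fresh feed = pulp in product, i.e. 1330×0.316 = (1−0.171)·n12·0.511.
n12 = 420.28/(0.511×0.829) = 992.12 kg/h.
Recycle n4 = 0.171×992.12 = 169.65 kg/h.
Combined feed n13 = 1330 + 169.65 = 1499.7 kg/h.

1500 kg/h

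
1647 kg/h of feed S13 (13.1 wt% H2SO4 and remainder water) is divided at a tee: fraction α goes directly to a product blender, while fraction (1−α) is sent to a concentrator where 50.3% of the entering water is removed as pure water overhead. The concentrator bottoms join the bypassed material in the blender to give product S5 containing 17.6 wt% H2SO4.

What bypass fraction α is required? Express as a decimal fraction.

0.415

All 1647×0.131 = 215.76 kg/h of H2SO4 reaches S5, so S5 = 215.76/0.176 = 1225.9 kg/h and vapour = 421.11 kg/h.
The evaporator receives (1−α)·1647 of feed at 0.869 water and removes 0.503 of that water:
0.503×0.869×(1−α)×1647 = 421.11
(1−α) = 421.11/719.92 = 0.5849;  α = 0.4151.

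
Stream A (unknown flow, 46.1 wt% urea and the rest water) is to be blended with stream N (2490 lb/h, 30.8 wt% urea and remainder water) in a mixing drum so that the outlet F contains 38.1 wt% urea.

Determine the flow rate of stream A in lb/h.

Let A be the unknown flow. Total out = 2490 + A.
urea balance: 766.92 + 0.461·A = 0.381·(2490 + A)
(0.461 − 0.381)·A = 0.381×2490 − 766.92 = 181.77
A = 181.77 / 0.080 = 2272.1 lb/h

2272 lb/h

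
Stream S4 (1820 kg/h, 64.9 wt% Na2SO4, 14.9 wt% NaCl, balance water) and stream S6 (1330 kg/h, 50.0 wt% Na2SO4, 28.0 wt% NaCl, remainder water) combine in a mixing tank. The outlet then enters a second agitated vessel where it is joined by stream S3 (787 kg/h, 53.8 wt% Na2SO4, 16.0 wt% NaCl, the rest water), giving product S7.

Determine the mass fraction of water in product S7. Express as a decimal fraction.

Overall, product flow = 3937 kg/h.
water in = 1820×0.202 + 1330×0.220 + 787×0.302 = 897.91 kg/h.
water fraction in S7 = 0.2281.

0.2281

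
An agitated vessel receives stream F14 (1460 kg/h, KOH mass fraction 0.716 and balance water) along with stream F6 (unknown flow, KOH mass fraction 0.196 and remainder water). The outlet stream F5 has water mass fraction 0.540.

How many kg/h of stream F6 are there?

1416 kg/h

Let F6 be the unknown flow. Total out = 1460 + F6.
water balance: 414.64 + 0.804·F6 = 0.540·(1460 + F6)
(0.804 − 0.540)·F6 = 0.540×1460 − 414.64 = 373.76
F6 = 373.76 / 0.264 = 1415.8 kg/h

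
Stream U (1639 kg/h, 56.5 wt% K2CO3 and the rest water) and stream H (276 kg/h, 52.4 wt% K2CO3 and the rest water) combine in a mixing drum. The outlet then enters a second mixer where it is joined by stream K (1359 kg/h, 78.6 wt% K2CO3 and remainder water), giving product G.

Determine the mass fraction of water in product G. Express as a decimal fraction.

Overall, product flow = 3274 kg/h.
water in = 1639×0.435 + 276×0.476 + 1359×0.214 = 1135.2 kg/h.
water fraction in G = 0.3467.

0.3467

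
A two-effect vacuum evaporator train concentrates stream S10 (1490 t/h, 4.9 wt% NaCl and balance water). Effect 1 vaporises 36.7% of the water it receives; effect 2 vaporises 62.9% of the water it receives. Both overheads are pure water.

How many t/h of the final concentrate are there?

405.8 t/h

water in feed = 1490×0.951 = 1417 t/h.
After stage 1: water left = (1−0.367)×1417 = 896.95; stream total = 969.96 t/h.
After stage 2: water left = (1−0.629)×896.95 = 332.77; final concentrate = 405.78 t/h.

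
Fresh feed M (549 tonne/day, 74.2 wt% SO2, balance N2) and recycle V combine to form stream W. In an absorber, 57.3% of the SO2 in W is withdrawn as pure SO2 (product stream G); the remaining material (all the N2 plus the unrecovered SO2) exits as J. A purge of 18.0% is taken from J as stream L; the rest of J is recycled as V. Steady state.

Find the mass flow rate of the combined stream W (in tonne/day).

1414 tonne/day

N2 enters only via M and leaves only via the purge: 549×0.258 = 0.180×(N2 in J), and the absorber passes all N2, so N2 in W = N2 in J = 786.9 tonne/day.
SO2 in W: m_A = 549×0.742 + (1−0.180)·(1−0.573)·m_A, so m_A = 407.36/0.6499 = 626.84 tonne/day.
W = 626.84 + 786.9 = 1413.7 tonne/day.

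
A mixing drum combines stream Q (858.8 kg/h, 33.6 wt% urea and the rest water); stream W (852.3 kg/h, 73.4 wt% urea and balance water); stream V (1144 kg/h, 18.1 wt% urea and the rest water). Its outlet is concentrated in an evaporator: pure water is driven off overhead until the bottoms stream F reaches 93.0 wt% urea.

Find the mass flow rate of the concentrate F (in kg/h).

urea entering = 858.8×0.336 + 852.3×0.734 + 1144×0.181 = 1121.2 kg/h.
All urea reports to F, so F = 1121.2/0.930 = 1205.6 kg/h.

1206 kg/h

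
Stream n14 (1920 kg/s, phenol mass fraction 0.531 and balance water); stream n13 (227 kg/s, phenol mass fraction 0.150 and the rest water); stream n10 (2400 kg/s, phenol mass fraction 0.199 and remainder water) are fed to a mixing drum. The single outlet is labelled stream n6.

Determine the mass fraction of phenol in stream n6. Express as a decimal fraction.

Total flow out = 1920 + 227 + 2400 = 4547 kg/s.
phenol in = 1920×0.531 + 227×0.150 + 2400×0.199 = 1531.2 kg/s.
phenol mass fraction in n6 = 1531.2/4547 = 0.337.

0.337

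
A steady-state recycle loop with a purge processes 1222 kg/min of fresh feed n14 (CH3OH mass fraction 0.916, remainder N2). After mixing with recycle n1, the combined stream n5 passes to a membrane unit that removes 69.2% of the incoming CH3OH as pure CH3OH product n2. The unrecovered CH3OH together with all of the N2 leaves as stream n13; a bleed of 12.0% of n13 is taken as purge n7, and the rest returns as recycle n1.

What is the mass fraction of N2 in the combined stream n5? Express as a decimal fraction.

0.358

N2 enters only via n14 and leaves only via the purge: 1222×0.084 = 0.120×(N2 in n13), and the membrane unit passes all N2, so N2 in n5 = N2 in n13 = 855.4 kg/min.
CH3OH in n5: m_A = 1222×0.916 + (1−0.120)·(1−0.692)·m_A, so m_A = 1119.4/0.7290 = 1535.5 kg/min.
n5 = 1535.5 + 855.4 = 2390.9 kg/min.
N2 fraction in n5 = 855.4/2390.9 = 0.358.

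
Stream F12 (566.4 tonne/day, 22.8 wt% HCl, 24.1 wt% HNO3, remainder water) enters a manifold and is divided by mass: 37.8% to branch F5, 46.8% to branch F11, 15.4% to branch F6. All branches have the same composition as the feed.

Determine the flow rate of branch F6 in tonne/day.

Branch F6 flow = 0.154×566.4 = 87.226 tonne/day.

87.23 tonne/day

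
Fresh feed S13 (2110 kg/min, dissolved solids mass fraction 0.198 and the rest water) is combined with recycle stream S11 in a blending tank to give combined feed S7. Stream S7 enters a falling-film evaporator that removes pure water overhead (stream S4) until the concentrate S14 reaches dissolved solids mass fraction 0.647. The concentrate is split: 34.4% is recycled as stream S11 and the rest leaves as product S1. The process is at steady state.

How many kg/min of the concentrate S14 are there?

Overall dissolved solids balance (none leaves overhead): dissolved solids in fresh feed = dissolved solids in product, i.e. 2110×0.198 = (1−0.344)·S14·0.647.
S14 = 417.78/(0.647×0.656) = 984.33 kg/min.

984.3 kg/min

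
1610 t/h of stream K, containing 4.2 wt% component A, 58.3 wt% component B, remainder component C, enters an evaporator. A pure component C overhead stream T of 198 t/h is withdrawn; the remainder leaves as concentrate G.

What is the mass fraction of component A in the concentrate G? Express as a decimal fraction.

component A is not removed: 1610×0.042 = 67.62 t/h of component A enters G.
Concentrate = 1610 − 198 = 1412 t/h.
Mass fraction = 67.62/1412 = 0.048.

0.048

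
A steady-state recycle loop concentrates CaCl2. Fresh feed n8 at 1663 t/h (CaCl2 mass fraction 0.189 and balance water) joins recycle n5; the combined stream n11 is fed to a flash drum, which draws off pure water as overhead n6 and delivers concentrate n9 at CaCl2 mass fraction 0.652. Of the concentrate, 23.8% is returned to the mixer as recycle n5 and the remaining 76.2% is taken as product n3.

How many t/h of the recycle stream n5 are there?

150.6 t/h

Overall CaCl2 balance (none leaves overhead): CaCl2 in fresh feed = CaCl2 in product, i.e. 1663×0.189 = (1−0.238)·n9·0.652.
n9 = 314.31/(0.652×0.762) = 632.63 t/h.
Recycle n5 = 0.238×632.63 = 150.57 t/h.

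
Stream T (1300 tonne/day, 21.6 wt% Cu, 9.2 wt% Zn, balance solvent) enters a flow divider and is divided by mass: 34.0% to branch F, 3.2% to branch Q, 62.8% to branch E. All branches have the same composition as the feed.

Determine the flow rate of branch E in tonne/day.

Branch E flow = 0.628×1300 = 816.4 tonne/day.

816.4 tonne/day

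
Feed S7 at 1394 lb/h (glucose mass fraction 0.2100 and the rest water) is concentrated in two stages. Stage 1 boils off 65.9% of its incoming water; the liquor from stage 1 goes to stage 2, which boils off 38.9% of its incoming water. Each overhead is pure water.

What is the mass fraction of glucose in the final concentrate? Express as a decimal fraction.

0.5606

water in feed = 1394×0.790 = 1101.3 lb/h.
After stage 1: water left = (1−0.659)×1101.3 = 375.53; stream total = 668.27 lb/h.
After stage 2: water left = (1−0.389)×375.53 = 229.45; final concentrate = 522.19 lb/h.
glucose fraction = 292.74/522.19 = 0.5606.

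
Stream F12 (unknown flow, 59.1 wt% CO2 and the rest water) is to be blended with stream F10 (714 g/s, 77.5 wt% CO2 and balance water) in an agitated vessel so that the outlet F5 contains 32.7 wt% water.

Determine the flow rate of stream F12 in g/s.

888.1 g/s

Let F12 be the unknown flow. Total out = 714 + F12.
water balance: 160.65 + 0.409·F12 = 0.327·(714 + F12)
(0.409 − 0.327)·F12 = 0.327×714 − 160.65 = 72.828
F12 = 72.828 / 0.082 = 888.15 g/s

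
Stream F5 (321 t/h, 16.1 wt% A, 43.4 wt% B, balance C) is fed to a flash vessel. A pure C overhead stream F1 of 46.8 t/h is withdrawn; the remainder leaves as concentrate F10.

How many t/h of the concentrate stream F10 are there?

Concentrate = 321 − 46.8 = 274.2 t/h.

274.2 t/h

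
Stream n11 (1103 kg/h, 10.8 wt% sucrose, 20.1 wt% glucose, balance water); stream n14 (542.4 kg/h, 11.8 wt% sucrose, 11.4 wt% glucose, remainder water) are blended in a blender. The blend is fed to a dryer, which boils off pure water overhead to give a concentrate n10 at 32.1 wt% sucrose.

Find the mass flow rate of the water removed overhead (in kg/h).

1075 kg/h

sucrose entering = 1103×0.108 + 542.4×0.118 = 183.13 kg/h.
All sucrose reports to n10, so n10 = 183.13/0.321 = 570.49 kg/h.
Total feed = 1645.4 kg/h; overhead = 1645.4 − 570.49 = 1074.9 kg/h.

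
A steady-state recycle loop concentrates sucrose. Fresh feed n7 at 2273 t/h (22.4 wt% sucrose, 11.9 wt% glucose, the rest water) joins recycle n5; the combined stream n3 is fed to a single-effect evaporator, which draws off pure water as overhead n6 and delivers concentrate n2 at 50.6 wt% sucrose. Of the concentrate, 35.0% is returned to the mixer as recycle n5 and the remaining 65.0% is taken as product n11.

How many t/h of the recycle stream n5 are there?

Overall sucrose balance (none leaves overhead): sucrose in fresh feed = sucrose in product, i.e. 2273×0.224 = (1−0.350)·n2·0.506.
n2 = 509.15/(0.506×0.650) = 1548 t/h.
Recycle n5 = 0.350×1548 = 541.82 t/h.

541.8 t/h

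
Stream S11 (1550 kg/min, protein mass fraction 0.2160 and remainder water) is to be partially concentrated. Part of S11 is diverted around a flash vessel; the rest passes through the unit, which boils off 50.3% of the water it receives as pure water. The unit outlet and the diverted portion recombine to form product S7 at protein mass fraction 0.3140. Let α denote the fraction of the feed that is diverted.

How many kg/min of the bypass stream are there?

All 1550×0.216 = 334.8 kg/min of protein reaches S7, so S7 = 334.8/0.314 = 1066.2 kg/min and vapour = 483.76 kg/min.
The evaporator receives (1−α)·1550 of feed at 0.784 water and removes 0.503 of that water:
0.503×0.784×(1−α)×1550 = 483.76
(1−α) = 483.76/611.25 = 0.7914;  α = 0.2086.
Bypass flow = 0.2086×1550 = 323.28 kg/min.

323.3 kg/min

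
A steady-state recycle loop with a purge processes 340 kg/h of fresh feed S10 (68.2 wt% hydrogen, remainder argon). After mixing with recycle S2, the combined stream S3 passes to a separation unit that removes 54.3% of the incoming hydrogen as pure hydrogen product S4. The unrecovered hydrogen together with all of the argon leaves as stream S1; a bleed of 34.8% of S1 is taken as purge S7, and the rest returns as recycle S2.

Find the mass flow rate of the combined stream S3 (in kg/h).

641 kg/h

argon enters only via S10 and leaves only via the purge: 340×0.318 = 0.348×(argon in S1), and the separation unit passes all argon, so argon in S3 = argon in S1 = 310.69 kg/h.
hydrogen in S3: m_A = 340×0.682 + (1−0.348)·(1−0.543)·m_A, so m_A = 231.88/0.7020 = 330.3 kg/h.
S3 = 330.3 + 310.69 = 640.99 kg/h.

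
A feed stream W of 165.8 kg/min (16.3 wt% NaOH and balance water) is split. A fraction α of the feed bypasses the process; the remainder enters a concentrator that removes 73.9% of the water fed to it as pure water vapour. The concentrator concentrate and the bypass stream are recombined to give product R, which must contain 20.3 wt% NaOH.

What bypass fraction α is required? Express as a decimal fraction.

All 165.8×0.163 = 27.025 kg/min of NaOH reaches R, so R = 27.025/0.203 = 133.13 kg/min and vapour = 32.67 kg/min.
The evaporator receives (1−α)·165.8 of feed at 0.837 water and removes 0.739 of that water:
0.739×0.837×(1−α)×165.8 = 32.67
(1−α) = 32.67/102.55 = 0.3186;  α = 0.6814.

0.681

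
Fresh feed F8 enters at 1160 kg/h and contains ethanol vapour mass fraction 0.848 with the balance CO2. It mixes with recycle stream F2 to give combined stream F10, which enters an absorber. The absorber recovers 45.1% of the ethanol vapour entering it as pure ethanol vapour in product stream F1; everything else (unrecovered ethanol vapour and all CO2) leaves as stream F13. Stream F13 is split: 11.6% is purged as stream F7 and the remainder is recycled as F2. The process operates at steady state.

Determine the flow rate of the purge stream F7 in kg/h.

298 kg/h

CO2 enters only via F8 and leaves only via the purge: 1160×0.152 = 0.116×(CO2 in F13), and the absorber passes all CO2, so CO2 in F10 = CO2 in F13 = 1520 kg/h.
ethanol vapour in F10: m_A = 1160×0.848 + (1−0.116)·(1−0.451)·m_A, so m_A = 983.68/0.5147 = 1911.2 kg/h.
F13 = (1−0.451)×1911.2 + 1520 = 2569.3 kg/h.
Purge F7 = 0.116×2569.3 = 298.03 kg/h.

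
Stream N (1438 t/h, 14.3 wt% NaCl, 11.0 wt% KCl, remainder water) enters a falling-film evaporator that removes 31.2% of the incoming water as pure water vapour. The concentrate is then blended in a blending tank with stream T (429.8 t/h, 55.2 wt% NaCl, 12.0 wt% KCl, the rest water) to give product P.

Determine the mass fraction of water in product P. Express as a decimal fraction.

Vapour removed = 0.312×0.747×1438 = 335.15 t/h; concentrate = 1102.9 t/h.
water reaching the mixer = 739.04 (from concentrate) + 429.8×0.328 = 880.01 t/h.
Product flow = 1102.9 + 429.8 = 1532.7 t/h; water fraction = 0.5742.

0.5742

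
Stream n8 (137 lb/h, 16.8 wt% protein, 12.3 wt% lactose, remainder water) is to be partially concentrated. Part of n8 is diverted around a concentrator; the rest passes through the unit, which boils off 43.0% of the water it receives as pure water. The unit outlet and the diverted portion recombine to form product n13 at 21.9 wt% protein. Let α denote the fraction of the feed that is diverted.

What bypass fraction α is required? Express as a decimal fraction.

All 137×0.168 = 23.016 lb/h of protein reaches n13, so n13 = 23.016/0.219 = 105.1 lb/h and vapour = 31.904 lb/h.
The evaporator receives (1−α)·137 of feed at 0.709 water and removes 0.430 of that water:
0.430×0.709×(1−α)×137 = 31.904
(1−α) = 31.904/41.767 = 0.7639;  α = 0.2361.

0.236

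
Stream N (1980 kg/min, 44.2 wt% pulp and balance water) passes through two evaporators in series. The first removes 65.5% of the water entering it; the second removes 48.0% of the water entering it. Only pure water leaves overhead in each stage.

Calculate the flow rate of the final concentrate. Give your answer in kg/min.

1073 kg/min

water in feed = 1980×0.558 = 1104.8 kg/min.
After stage 1: water left = (1−0.655)×1104.8 = 381.17; stream total = 1256.3 kg/min.
After stage 2: water left = (1−0.480)×381.17 = 198.21; final concentrate = 1073.4 kg/min.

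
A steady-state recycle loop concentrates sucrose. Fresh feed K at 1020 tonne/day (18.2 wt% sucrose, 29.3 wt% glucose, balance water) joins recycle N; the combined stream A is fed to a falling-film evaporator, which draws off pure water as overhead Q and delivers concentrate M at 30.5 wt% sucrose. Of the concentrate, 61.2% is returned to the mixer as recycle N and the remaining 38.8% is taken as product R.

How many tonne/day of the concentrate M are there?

1569 tonne/day

Overall sucrose balance (none leaves overhead): sucrose in fresh feed = sucrose in product, i.e. 1020×0.182 = (1−0.612)·M·0.305.
M = 185.64/(0.305×0.388) = 1568.7 tonne/day.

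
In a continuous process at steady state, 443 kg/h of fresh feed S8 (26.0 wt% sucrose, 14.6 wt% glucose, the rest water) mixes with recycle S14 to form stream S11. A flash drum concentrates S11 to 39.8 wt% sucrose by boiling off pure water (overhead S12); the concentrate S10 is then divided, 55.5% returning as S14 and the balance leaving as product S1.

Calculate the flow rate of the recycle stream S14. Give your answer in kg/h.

Overall sucrose balance (none leaves overhead): sucrose in fresh feed = sucrose in product, i.e. 443×0.260 = (1−0.555)·S10·0.398.
S10 = 115.18/(0.398×0.445) = 650.33 kg/h.
Recycle S14 = 0.555×650.33 = 360.93 kg/h.

360.9 kg/h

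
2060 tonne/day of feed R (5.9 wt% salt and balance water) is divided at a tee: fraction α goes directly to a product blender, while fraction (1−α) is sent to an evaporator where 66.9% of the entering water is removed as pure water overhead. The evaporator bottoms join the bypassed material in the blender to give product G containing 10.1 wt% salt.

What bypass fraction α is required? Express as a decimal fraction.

0.339

All 2060×0.059 = 121.54 tonne/day of salt reaches G, so G = 121.54/0.101 = 1203.4 tonne/day and vapour = 856.63 tonne/day.
The evaporator receives (1−α)·2060 of feed at 0.941 water and removes 0.669 of that water:
0.669×0.941×(1−α)×2060 = 856.63
(1−α) = 856.63/1296.8 = 0.6606;  α = 0.3394.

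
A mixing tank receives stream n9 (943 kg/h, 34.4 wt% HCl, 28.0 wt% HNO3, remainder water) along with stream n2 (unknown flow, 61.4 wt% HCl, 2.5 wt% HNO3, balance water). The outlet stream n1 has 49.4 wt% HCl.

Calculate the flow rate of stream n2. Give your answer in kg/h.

1179 kg/h

Let n2 be the unknown flow. Total out = 943 + n2.
HCl balance: 324.39 + 0.614·n2 = 0.494·(943 + n2)
(0.614 − 0.494)·n2 = 0.494×943 − 324.39 = 141.45
n2 = 141.45 / 0.120 = 1178.8 kg/h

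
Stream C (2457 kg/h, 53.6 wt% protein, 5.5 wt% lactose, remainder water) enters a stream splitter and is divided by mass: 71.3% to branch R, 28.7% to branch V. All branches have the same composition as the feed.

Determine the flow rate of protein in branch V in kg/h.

378 kg/h

Branch V total = 0.287×2457 = 705.16 kg/h.
protein in V = 0.536×705.16 = 377.97 kg/h.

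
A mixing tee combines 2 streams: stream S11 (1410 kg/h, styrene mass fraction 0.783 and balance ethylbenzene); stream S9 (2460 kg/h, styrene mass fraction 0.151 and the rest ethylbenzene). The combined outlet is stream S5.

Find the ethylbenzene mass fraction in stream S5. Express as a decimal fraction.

0.619

Total flow out = 1410 + 2460 = 3870 kg/h.
ethylbenzene in = 1410×0.217 + 2460×0.849 = 2394.5 kg/h.
ethylbenzene mass fraction in S5 = 2394.5/3870 = 0.619.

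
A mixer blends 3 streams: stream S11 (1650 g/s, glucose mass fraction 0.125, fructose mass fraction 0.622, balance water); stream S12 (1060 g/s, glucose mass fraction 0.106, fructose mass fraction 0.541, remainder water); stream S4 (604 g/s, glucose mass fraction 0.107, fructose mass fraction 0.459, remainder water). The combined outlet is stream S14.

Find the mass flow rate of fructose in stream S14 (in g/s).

fructose out = fructose in = 1650×0.622 + 1060×0.541 + 604×0.459 = 1877 g/s.

1877 g/s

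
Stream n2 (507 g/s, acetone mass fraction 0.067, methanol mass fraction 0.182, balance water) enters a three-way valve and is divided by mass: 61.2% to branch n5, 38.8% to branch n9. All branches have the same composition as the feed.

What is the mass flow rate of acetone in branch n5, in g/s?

20.79 g/s

Branch n5 total = 0.612×507 = 310.28 g/s.
acetone in n5 = 0.067×310.28 = 20.789 g/s.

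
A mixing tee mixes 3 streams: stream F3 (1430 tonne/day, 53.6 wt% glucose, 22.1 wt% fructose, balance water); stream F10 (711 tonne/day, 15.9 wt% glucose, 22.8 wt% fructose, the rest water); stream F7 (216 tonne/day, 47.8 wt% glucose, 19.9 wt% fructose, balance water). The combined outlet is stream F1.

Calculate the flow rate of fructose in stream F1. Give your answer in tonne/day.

fructose out = fructose in = 1430×0.221 + 711×0.228 + 216×0.199 = 521.12 tonne/day.

521.1 tonne/day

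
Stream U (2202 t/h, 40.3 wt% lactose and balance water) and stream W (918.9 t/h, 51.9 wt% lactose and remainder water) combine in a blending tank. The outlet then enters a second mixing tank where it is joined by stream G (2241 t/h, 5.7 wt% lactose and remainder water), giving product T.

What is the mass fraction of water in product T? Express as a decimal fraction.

0.7217

Overall, product flow = 5361.9 t/h.
water in = 2202×0.597 + 918.9×0.481 + 2241×0.943 = 3869.8 t/h.
water fraction in T = 0.7217.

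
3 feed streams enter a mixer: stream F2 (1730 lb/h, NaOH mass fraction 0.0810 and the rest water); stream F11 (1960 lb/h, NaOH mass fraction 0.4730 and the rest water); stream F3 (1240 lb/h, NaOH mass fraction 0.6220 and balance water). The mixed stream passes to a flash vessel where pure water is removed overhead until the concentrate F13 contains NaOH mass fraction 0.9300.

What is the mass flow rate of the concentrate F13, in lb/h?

NaOH entering = 1730×0.081 + 1960×0.473 + 1240×0.622 = 1838.5 lb/h.
All NaOH reports to F13, so F13 = 1838.5/0.930 = 1976.9 lb/h.

1977 lb/h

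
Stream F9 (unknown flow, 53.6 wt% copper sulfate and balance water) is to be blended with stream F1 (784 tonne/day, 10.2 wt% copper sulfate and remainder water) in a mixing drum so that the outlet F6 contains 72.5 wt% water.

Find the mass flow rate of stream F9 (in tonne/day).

519.7 tonne/day

Let F9 be the unknown flow. Total out = 784 + F9.
water balance: 704.03 + 0.464·F9 = 0.725·(784 + F9)
(0.464 − 0.725)·F9 = 0.725×784 − 704.03 = -135.63
F9 = -135.63 / -0.261 = 519.66 tonne/day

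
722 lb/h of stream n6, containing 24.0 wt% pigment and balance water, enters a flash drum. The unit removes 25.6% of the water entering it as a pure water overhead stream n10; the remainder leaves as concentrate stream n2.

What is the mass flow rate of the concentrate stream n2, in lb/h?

581.5 lb/h

water entering = 722×0.760 = 548.72 lb/h; overhead removed = 0.256×548.72 = 140.47 lb/h.
Concentrate = 722 − 140.47 = 581.53 lb/h.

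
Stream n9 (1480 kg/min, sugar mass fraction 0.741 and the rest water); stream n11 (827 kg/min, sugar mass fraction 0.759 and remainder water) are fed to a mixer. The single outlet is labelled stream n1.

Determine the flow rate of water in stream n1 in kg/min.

water out = water in = 1480×0.259 + 827×0.241 = 582.63 kg/min.

582.6 kg/min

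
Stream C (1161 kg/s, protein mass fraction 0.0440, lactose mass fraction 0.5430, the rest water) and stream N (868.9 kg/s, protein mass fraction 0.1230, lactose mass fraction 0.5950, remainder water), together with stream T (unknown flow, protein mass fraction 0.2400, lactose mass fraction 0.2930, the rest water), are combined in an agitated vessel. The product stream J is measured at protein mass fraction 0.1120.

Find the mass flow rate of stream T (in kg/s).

Let T be the unknown flow. Total out = 2029.9 + T.
protein balance: 157.96 + 0.240·T = 0.112·(2029.9 + T)
(0.240 − 0.112)·T = 0.112×2029.9 − 157.96 = 69.39
T = 69.39 / 0.128 = 542.11 kg/s

542.1 kg/s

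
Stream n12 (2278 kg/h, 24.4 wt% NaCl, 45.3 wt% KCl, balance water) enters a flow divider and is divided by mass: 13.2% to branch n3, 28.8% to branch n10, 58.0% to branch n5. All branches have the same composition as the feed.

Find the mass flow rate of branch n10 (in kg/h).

656.1 kg/h

Branch n10 flow = 0.288×2278 = 656.06 kg/h.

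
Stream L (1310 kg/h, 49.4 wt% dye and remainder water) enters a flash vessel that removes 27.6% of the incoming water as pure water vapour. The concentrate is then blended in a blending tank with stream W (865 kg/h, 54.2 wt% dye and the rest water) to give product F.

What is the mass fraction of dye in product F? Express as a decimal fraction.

0.560

Vapour removed = 0.276×0.506×1310 = 182.95 kg/h; concentrate = 1127.1 kg/h.
dye reaching the mixer = 647.14 (from concentrate) + 865×0.542 = 1116 kg/h.
Product flow = 1127.1 + 865 = 1992.1 kg/h; dye fraction = 0.560.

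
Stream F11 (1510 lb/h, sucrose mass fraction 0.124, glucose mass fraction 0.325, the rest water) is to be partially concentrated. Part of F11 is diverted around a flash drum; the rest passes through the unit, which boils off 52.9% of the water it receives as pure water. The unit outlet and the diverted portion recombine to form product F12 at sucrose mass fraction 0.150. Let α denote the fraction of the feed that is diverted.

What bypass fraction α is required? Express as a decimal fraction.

All 1510×0.124 = 187.24 lb/h of sucrose reaches F12, so F12 = 187.24/0.150 = 1248.3 lb/h and vapour = 261.73 lb/h.
The evaporator receives (1−α)·1510 of feed at 0.551 water and removes 0.529 of that water:
0.529×0.551×(1−α)×1510 = 261.73
(1−α) = 261.73/440.13 = 0.5947;  α = 0.4053.

0.405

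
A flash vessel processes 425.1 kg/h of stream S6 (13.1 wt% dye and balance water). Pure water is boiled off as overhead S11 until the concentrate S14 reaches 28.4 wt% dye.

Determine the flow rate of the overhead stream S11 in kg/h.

dye is conserved: 425.1×0.131 = 55.688 kg/h all reports to the concentrate.
Concentrate = 55.688/(target fraction) = 196.08 kg/h.
Overhead = 425.1 − 196.08 = 229.02 kg/h.

229 kg/h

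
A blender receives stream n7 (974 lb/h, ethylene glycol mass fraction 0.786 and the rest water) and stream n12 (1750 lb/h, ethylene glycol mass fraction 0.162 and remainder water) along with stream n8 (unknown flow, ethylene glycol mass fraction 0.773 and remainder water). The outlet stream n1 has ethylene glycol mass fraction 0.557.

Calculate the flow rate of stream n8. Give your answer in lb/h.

Let n8 be the unknown flow. Total out = 2724 + n8.
ethylene glycol balance: 1049.1 + 0.773·n8 = 0.557·(2724 + n8)
(0.773 − 0.557)·n8 = 0.557×2724 − 1049.1 = 468.2
n8 = 468.2 / 0.216 = 2167.6 lb/h

2168 lb/h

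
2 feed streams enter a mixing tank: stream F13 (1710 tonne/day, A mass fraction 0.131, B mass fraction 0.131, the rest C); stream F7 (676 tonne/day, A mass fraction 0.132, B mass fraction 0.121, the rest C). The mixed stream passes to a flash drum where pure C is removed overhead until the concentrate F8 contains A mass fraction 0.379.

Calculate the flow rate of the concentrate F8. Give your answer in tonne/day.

A entering = 1710×0.131 + 676×0.132 = 313.24 tonne/day.
All A reports to F8, so F8 = 313.24/0.379 = 826.5 tonne/day.

826.5 tonne/day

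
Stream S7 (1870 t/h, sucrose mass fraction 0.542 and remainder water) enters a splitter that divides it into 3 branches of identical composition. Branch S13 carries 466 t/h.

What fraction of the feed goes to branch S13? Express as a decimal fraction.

0.249

Fraction to S13 = 466/1870 = 0.2492.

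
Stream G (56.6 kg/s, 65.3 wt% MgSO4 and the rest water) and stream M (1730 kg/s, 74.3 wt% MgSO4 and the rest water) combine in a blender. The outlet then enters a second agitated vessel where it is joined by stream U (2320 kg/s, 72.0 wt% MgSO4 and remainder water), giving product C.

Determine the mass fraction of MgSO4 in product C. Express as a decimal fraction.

Overall, product flow = 4106.6 kg/s.
MgSO4 in = 56.6×0.653 + 1730×0.743 + 2320×0.720 = 2992.7 kg/s.
MgSO4 fraction in C = 0.729.

0.729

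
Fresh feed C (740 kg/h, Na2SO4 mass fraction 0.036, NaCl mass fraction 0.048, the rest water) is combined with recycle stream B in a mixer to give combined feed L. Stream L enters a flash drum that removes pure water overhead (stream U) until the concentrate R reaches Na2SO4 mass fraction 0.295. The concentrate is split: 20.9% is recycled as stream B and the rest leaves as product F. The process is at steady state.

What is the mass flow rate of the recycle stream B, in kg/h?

23.86 kg/h

Overall Na2SO4 balance (none leaves overhead): Na2SO4 in fresh feed = Na2SO4 in product, i.e. 740×0.036 = (1−0.209)·R·0.295.
R = 26.64/(0.295×0.791) = 114.17 kg/h.
Recycle B = 0.209×114.17 = 23.861 kg/h.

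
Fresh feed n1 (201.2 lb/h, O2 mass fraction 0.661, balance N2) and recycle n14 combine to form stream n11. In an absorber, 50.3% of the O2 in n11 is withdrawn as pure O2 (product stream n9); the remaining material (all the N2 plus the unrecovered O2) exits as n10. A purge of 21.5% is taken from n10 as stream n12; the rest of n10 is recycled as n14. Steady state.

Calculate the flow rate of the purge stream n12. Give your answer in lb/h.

N2 enters only via n1 and leaves only via the purge: 201.2×0.339 = 0.215×(N2 in n10), and the absorber passes all N2, so N2 in n11 = N2 in n10 = 317.24 lb/h.
O2 in n11: m_A = 201.2×0.661 + (1−0.215)·(1−0.503)·m_A, so m_A = 132.99/0.6099 = 218.07 lb/h.
n10 = (1−0.503)×218.07 + 317.24 = 425.62 lb/h.
Purge n12 = 0.215×425.62 = 91.509 lb/h.

91.51 lb/h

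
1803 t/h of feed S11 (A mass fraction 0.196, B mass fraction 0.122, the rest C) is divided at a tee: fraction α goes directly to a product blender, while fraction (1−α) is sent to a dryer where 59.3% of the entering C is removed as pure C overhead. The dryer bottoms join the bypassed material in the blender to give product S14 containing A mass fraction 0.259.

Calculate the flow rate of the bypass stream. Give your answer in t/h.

All 1803×0.196 = 353.39 t/h of A reaches S14, so S14 = 353.39/0.259 = 1364.4 t/h and vapour = 438.57 t/h.
The evaporator receives (1−α)·1803 of feed at 0.682 C and removes 0.593 of that C:
0.593×0.682×(1−α)×1803 = 438.57
(1−α) = 438.57/729.18 = 0.6015;  α = 0.3985.
Bypass flow = 0.3985×1803 = 718.58 t/h.

718.6 t/h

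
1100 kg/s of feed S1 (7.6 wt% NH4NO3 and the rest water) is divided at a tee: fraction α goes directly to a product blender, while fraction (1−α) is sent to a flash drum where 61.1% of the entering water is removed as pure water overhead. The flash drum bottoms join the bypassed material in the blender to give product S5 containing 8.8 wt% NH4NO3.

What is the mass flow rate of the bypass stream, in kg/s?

834.3 kg/s

All 1100×0.076 = 83.6 kg/s of NH4NO3 reaches S5, so S5 = 83.6/0.088 = 950 kg/s and vapour = 150 kg/s.
The evaporator receives (1−α)·1100 of feed at 0.924 water and removes 0.611 of that water:
0.611×0.924×(1−α)×1100 = 150
(1−α) = 150/621.02 = 0.2415;  α = 0.7585.
Bypass flow = 0.7585×1100 = 834.31 kg/s.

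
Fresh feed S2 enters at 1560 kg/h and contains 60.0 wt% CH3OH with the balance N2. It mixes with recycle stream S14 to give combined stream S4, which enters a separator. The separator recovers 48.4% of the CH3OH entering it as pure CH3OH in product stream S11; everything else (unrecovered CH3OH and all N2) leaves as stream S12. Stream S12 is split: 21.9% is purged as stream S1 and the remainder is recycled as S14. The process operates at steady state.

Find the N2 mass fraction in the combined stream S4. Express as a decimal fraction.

N2 enters only via S2 and leaves only via the purge: 1560×0.400 = 0.219×(N2 in S12), and the separator passes all N2, so N2 in S4 = N2 in S12 = 2849.3 kg/h.
CH3OH in S4: m_A = 1560×0.600 + (1−0.219)·(1−0.484)·m_A, so m_A = 936/0.5970 = 1567.8 kg/h.
S4 = 1567.8 + 2849.3 = 4417.1 kg/h.
N2 fraction in S4 = 2849.3/4417.1 = 0.645.

0.645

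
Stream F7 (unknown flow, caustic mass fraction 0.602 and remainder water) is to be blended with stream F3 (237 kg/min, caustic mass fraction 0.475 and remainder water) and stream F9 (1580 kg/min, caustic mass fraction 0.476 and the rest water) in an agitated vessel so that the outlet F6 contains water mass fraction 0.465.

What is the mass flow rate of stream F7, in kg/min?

Let F7 be the unknown flow. Total out = 1817 + F7.
water balance: 952.35 + 0.398·F7 = 0.465·(1817 + F7)
(0.398 − 0.465)·F7 = 0.465×1817 − 952.35 = -107.44
F7 = -107.44 / -0.067 = 1603.6 kg/min

1604 kg/min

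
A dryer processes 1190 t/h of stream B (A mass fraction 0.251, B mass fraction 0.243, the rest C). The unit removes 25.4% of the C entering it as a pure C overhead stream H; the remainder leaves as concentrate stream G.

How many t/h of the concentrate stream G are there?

C entering = 1190×0.506 = 602.14 t/h; overhead removed = 0.254×602.14 = 152.94 t/h.
Concentrate = 1190 − 152.94 = 1037.1 t/h.

1037 t/h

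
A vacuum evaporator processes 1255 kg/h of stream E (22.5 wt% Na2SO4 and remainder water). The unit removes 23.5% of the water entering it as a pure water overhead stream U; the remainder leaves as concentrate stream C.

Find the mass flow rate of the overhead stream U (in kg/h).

228.6 kg/h

water entering = 1255×0.775 = 972.62 kg/h; overhead removed = 0.235×972.62 = 228.57 kg/h.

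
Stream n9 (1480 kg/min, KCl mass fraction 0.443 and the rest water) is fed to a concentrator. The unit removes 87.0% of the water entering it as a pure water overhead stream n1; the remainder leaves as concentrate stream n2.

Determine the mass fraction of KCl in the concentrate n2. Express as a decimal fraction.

KCl is not removed: 1480×0.443 = 655.64 kg/min of KCl enters n2.
water entering = 1480×0.557 = 824.36 kg/min; overhead removed = 0.870×824.36 = 717.19 kg/min.
Concentrate = 1480 − 717.19 = 762.81 kg/min.
Mass fraction = 655.64/762.81 = 0.860.

0.860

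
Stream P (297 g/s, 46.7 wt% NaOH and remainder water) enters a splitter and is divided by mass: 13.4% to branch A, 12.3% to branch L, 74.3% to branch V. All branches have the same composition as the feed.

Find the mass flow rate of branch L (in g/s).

36.53 g/s

Branch L flow = 0.123×297 = 36.531 g/s.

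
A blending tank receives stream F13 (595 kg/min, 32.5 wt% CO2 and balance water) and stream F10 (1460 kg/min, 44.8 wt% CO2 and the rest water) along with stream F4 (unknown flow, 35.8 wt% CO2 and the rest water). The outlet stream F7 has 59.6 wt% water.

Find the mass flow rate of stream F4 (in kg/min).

374.7 kg/min

Let F4 be the unknown flow. Total out = 2055 + F4.
water balance: 1207.5 + 0.642·F4 = 0.596·(2055 + F4)
(0.642 − 0.596)·F4 = 0.596×2055 − 1207.5 = 17.235
F4 = 17.235 / 0.046 = 374.67 kg/min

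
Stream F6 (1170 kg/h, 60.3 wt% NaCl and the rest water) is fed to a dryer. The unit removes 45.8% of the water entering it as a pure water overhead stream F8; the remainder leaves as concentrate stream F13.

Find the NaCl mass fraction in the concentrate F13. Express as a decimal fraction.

0.7370

NaCl is not removed: 1170×0.603 = 705.51 kg/h of NaCl enters F13.
water entering = 1170×0.397 = 464.49 kg/h; overhead removed = 0.458×464.49 = 212.74 kg/h.
Concentrate = 1170 − 212.74 = 957.26 kg/h.
Mass fraction = 705.51/957.26 = 0.7370.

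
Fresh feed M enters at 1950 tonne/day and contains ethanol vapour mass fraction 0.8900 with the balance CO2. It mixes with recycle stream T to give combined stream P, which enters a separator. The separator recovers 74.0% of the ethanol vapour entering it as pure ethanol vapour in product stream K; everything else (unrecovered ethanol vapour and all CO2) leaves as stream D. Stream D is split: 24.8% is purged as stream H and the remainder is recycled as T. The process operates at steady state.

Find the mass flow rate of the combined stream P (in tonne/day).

3022 tonne/day

CO2 enters only via M and leaves only via the purge: 1950×0.110 = 0.248×(CO2 in D), and the separator passes all CO2, so CO2 in P = CO2 in D = 864.92 tonne/day.
ethanol vapour in P: m_A = 1950×0.890 + (1−0.248)·(1−0.740)·m_A, so m_A = 1735.5/0.8045 = 2157.3 tonne/day.
P = 2157.3 + 864.92 = 3022.2 tonne/day.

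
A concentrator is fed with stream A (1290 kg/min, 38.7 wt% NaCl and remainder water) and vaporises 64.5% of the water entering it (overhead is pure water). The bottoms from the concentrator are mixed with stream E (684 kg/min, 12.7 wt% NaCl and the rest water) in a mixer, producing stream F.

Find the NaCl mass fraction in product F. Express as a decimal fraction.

0.4004

Vapour removed = 0.645×0.613×1290 = 510.05 kg/min; concentrate = 779.95 kg/min.
NaCl reaching the mixer = 499.23 (from concentrate) + 684×0.127 = 586.1 kg/min.
Product flow = 779.95 + 684 = 1464 kg/min; NaCl fraction = 0.4004.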